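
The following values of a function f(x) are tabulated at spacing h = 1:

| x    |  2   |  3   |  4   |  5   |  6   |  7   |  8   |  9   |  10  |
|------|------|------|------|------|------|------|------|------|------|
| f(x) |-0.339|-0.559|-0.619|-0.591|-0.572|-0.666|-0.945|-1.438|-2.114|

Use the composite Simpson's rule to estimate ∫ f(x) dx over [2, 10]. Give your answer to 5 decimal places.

h = 1, n = 8.
(h/3)·[y₀ + 4y₁ + 2y₂ + 4y₃ + 2y₄ + 4y₅ + 2y₆ + 4y₇ + y₈] = 0.333333·(-19.741) = -6.58033.

-6.58033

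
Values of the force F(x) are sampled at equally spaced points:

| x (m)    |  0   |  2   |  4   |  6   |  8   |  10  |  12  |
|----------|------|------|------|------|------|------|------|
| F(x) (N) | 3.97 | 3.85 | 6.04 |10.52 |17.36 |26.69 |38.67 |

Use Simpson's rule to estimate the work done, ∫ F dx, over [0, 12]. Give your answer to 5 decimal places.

h = 2, n = 6.
(h/3)·[y₀ + 4y₁ + 2y₂ + 4y₃ + 2y₄ + 4y₅ + y₆] = 0.666667·(253.68) = 169.12000.

169.12000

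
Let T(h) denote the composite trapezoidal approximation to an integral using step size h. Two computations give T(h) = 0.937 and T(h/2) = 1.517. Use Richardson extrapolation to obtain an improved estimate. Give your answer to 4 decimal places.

1.7103

R = (4·T(h/2) − T(h)) / 3 = (4·1.517 − 0.937)/3 = (5.131)/3 = 1.7103.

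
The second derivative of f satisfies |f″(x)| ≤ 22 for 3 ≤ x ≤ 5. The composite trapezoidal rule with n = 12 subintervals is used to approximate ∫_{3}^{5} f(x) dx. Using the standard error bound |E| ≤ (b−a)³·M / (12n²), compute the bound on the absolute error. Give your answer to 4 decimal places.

0.1019

|E| ≤ (2)³·22 / (12·12²) = 176/1728 = 0.1019.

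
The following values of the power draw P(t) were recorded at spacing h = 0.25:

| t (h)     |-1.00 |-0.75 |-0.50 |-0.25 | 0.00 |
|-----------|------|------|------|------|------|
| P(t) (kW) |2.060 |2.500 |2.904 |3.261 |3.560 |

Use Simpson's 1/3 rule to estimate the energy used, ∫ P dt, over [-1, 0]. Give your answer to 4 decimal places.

2.8727

h = 0.25, n = 4.
(h/3)·[y₀ + 4y₁ + 2y₂ + 4y₃ + y₄] = 0.083333·(34.472) = 2.8727.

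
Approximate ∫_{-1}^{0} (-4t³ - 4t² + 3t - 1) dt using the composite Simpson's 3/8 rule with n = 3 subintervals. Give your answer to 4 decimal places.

-2.8333

h = (0 − (-1))/3 = 0.333333.
Nodes t₀,…,t₃ = -1, -0.666667, -0.333333, 0.
f(t) = -4t³ - 4t² + 3t - 1: f₀=-4, f₁=-3.592593, f₂=-2.296296, f₃=-1.
(3h/8)·[f₀ + 3f₁ + 3f₂ + f₃] = 0.125·(-22.666667) = -2.8333.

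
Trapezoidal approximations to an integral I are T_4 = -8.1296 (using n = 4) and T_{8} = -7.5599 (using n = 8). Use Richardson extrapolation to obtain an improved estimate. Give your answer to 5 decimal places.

R = (4·T_{8} − T_4) / 3 = (4·(-7.5599) − (-8.1296))/3 = (-22.1100)/3 = -7.37000.

-7.37000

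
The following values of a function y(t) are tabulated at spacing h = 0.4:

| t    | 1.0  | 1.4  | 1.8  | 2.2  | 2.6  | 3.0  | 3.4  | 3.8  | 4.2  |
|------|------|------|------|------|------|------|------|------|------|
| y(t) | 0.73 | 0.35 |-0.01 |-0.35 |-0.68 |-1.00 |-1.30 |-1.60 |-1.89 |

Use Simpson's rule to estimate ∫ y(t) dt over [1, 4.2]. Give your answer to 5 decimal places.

-2.07200

h = 0.4, n = 8.
(h/3)·[y₀ + 4y₁ + 2y₂ + 4y₃ + 2y₄ + 4y₅ + 2y₆ + 4y₇ + y₈] = 0.133333·(-15.54) = -2.07200.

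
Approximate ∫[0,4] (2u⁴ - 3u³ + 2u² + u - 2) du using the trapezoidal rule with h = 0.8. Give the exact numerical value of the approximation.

280.63744

h = (4 − 0)/5 = 0.8.
Nodes u₀,…,u₅ = 0, 0.8, 1.6, 2.4, 3.2, 4.
f(u) = 2u⁴ - 3u³ + 2u² + u - 2: f₀=-2, f₁=-0.6368, f₂=5.5392, f₃=36.8032, f₄=133.0912, f₅=354.
(h/2)·[f₀ + 2f₁ + 2f₂ + 2f₃ + 2f₄ + f₅] = 0.4·(701.5936) = 280.63744.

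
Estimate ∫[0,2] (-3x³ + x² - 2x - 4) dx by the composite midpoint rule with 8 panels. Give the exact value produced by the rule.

h = (2 − 0)/8 = 0.25.
Midpoints m₁,…,m₈ = 0.125, 0.375, 0.625, 0.875, 1.125, 1.375, 1.625, 1.875.
f(m₁)=-4.240234375, f(m₂)=-4.767578125, f(m₃)=-5.591796875, f(m₄)=-6.994140625, f(m₅)=-9.255859375, f(m₆)=-12.658203125, f(m₇)=-17.482421875, f(m₈)=-24.009765625.
h·[f(m₁) + f(m₂) + f(m₃) + f(m₄) + f(m₅) + f(m₆) + f(m₇) + f(m₈)] = 0.25·(-85) = -21.25.

-21.25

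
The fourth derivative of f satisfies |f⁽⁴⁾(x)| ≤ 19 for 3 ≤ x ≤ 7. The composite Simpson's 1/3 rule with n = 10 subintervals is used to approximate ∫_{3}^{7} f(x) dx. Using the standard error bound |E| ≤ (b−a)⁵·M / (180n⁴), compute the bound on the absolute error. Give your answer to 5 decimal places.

|E| ≤ (4)⁵·19 / (180·10⁴) = 19456/1800000 = 0.01081.

0.01081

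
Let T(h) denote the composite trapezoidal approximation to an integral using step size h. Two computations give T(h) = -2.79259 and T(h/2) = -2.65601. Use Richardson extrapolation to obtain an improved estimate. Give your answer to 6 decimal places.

-2.610483

R = (4·T(h/2) − T(h)) / 3 = (4·(-2.65601) − (-2.79259))/3 = (-7.83145)/3 = -2.610483.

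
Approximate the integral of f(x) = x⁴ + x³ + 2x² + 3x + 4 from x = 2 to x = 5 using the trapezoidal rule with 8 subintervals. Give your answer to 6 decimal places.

h = (5 − 2)/8 = 0.375.
Nodes x₀,…,x₈ = 2, 2.375, 2.75, 3.125, 3.5, 3.875, 4.25, 4.625, 5.
f(x) = x⁴ + x³ + 2x² + 3x + 4: f₀=42, f₁=67.619384765625, f₂=105.36328125, f₃=158.791259765625, f₄=231.9375, f₅=329.310791015625, f₆=455.89453125, f₇=617.146728515625, f₈=819.
(h/2)·[f₀ + 2f₁ + 2f₂ + 2f₃ + 2f₄ + 2f₅ + 2f₆ + 2f₇ + f₈] = 0.1875·(4793.126953125) = 898.711304.

898.711304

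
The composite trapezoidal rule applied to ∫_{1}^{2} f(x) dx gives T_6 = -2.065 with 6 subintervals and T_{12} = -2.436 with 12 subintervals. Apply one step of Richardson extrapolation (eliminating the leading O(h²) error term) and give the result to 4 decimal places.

-2.5597

R = (4·T_{12} − T_6) / 3 = (4·(-2.436) − (-2.065))/3 = (-7.679)/3 = -2.5597.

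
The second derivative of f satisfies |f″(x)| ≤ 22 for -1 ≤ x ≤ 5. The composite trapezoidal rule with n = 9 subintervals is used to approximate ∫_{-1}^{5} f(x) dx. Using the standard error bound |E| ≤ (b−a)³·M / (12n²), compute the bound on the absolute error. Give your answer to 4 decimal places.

|E| ≤ (6)³·22 / (12·9²) = 4752/972 = 4.8889.

4.8889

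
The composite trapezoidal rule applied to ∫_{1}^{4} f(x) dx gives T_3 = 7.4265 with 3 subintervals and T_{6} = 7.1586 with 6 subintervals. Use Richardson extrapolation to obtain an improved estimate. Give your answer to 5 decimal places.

R = (4·T_{6} − T_3) / 3 = (4·7.1586 − 7.4265)/3 = (21.2079)/3 = 7.06930.

7.06930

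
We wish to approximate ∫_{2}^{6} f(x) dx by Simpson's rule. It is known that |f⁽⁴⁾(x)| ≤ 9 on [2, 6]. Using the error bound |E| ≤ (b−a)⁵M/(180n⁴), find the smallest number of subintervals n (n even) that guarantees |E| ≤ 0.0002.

Need 9216/(180n⁴) ≤ 0.0002.
n⁴ ≥ 9216/(180·0.0002) = 256000 ⇒ n ≥ 22.4937, so the smallest even n is 24. (n must be even for Simpson's rule.)

24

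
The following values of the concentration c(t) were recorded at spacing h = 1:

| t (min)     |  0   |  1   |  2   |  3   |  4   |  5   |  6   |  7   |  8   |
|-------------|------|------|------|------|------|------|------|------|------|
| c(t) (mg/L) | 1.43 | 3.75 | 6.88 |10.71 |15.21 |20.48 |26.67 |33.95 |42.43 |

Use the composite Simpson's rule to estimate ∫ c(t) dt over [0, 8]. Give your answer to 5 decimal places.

h = 1, n = 8.
(h/3)·[y₀ + 4y₁ + 2y₂ + 4y₃ + 2y₄ + 4y₅ + 2y₆ + 4y₇ + y₈] = 0.333333·(416.94) = 138.98000.

138.98000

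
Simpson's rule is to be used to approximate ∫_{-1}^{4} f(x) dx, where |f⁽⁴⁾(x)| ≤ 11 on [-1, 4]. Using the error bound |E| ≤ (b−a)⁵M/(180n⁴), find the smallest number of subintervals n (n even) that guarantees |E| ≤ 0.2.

Need 34375/(180n⁴) ≤ 0.2.
n⁴ ≥ 34375/(180·0.2) = 954.861 ⇒ n ≥ 5.5589, so the smallest even n is 6. (n must be even for Simpson's rule.)

6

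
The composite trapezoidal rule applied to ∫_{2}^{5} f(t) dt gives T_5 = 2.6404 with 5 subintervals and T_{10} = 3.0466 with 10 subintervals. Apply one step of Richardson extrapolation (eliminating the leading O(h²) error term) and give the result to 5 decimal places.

R = (4·T_{10} − T_5) / 3 = (4·3.0466 − 2.6404)/3 = (9.5460)/3 = 3.18200.

3.18200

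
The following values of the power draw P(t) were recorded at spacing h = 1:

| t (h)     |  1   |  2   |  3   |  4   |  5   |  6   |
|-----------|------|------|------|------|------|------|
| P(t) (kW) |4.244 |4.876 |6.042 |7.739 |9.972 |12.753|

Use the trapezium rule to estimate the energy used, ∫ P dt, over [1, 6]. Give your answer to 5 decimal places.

h = 1, n = 5.
(h/2)·[y₀ + 2y₁ + 2y₂ + 2y₃ + 2y₄ + y₅] = 0.5·(74.255) = 37.12750.

37.12750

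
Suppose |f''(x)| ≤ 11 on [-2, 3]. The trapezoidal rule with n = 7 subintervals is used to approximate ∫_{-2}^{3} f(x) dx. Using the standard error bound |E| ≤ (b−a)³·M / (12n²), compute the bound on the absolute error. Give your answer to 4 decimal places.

2.3384

|E| ≤ (5)³·11 / (12·7²) = 1375/588 = 2.3384.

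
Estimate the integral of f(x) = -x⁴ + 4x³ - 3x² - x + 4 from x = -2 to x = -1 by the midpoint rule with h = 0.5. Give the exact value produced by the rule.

-21.97265625

h = (-1 − (-2))/2 = 0.5.
Midpoints m₁,…,m₂ = -1.75, -1.25.
f(m₁)=-34.25390625, f(m₂)=-9.69140625.
h·[f(m₁) + f(m₂)] = 0.5·(-43.9453125) = -21.97265625.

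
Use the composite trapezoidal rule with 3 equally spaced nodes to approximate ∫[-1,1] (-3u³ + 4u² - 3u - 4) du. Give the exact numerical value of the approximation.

-4

h = (1 − (-1))/2 = 1.
Nodes u₀,…,u₂ = -1, 0, 1.
f(u) = -3u³ + 4u² - 3u - 4: f₀=6, f₁=-4, f₂=-6.
(h/2)·[f₀ + 2f₁ + f₂] = 0.5·(-8) = -4.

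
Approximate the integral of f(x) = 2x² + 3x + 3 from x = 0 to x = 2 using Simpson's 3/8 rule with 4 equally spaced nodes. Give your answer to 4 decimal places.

h = (2 − 0)/3 = 0.666667.
Nodes x₀,…,x₃ = 0, 0.666667, 1.333333, 2.
f(x) = 2x² + 3x + 3: f₀=3, f₁=5.888889, f₂=10.555556, f₃=17.
(3h/8)·[f₀ + 3f₁ + 3f₂ + f₃] = 0.25·(69.333333) = 17.3333.

17.3333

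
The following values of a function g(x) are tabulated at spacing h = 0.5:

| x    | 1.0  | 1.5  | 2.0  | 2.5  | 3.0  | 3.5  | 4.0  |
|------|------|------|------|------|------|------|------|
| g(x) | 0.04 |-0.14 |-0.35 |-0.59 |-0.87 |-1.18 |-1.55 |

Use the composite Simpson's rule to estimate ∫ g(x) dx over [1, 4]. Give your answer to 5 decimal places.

-1.93167

h = 0.5, n = 6.
(h/3)·[y₀ + 4y₁ + 2y₂ + 4y₃ + 2y₄ + 4y₅ + y₆] = 0.166667·(-11.59) = -1.93167.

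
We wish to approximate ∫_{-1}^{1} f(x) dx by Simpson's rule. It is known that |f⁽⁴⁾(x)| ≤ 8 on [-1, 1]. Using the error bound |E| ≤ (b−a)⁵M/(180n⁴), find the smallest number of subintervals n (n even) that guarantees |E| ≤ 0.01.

4

Need 256/(180n⁴) ≤ 0.01.
n⁴ ≥ 256/(180·0.01) = 142.222 ⇒ n ≥ 3.4534, so the smallest even n is 4. (n must be even for Simpson's rule.)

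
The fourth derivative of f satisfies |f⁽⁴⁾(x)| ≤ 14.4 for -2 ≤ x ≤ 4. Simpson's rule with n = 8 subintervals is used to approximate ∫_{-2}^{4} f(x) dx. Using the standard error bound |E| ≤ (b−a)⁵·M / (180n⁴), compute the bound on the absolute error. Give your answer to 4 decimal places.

|E| ≤ (6)⁵·14.4 / (180·8⁴) = 111974.4/737280 = 0.1519.

0.1519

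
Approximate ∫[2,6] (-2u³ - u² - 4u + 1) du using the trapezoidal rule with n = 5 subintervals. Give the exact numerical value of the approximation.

-780

h = (6 − 2)/5 = 0.8.
Nodes u₀,…,u₅ = 2, 2.8, 3.6, 4.4, 5.2, 6.
f(u) = -2u³ - u² - 4u + 1: f₀=-27, f₁=-61.944, f₂=-119.672, f₃=-206.328, f₄=-328.056, f₅=-491.
(h/2)·[f₀ + 2f₁ + 2f₂ + 2f₃ + 2f₄ + f₅] = 0.4·(-1950) = -780.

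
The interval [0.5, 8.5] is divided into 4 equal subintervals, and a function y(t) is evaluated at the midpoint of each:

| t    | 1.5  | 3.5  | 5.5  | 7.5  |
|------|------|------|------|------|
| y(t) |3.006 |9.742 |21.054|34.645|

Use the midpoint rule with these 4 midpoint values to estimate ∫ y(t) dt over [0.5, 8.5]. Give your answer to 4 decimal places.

h = 2, n = 4.
h·[y(m₁) + y(m₂) + y(m₃) + y(m₄)] = 2·(68.447) = 136.8940.

136.8940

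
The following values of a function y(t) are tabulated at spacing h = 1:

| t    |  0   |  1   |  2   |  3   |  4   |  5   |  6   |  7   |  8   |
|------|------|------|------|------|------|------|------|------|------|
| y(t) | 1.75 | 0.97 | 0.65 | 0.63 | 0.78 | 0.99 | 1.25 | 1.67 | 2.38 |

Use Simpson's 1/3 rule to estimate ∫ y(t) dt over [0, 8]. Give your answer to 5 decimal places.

8.84333

h = 1, n = 8.
(h/3)·[y₀ + 4y₁ + 2y₂ + 4y₃ + 2y₄ + 4y₅ + 2y₆ + 4y₇ + y₈] = 0.333333·(26.53) = 8.84333.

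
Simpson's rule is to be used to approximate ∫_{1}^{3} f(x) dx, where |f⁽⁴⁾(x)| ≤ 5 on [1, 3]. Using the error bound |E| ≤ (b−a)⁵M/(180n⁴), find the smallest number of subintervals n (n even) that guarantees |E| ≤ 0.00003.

14

Need 160/(180n⁴) ≤ 0.00003.
n⁴ ≥ 160/(180·0.00003) = 29629.6 ⇒ n ≥ 13.1199, so the smallest even n is 14. (n must be even for Simpson's rule.)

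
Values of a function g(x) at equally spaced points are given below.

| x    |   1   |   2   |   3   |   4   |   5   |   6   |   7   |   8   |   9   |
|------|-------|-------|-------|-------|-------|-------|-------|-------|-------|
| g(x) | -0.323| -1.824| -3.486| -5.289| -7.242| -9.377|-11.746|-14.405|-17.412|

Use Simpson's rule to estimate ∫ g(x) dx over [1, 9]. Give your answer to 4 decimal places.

-62.0877

h = 1, n = 8.
(h/3)·[y₀ + 4y₁ + 2y₂ + 4y₃ + 2y₄ + 4y₅ + 2y₆ + 4y₇ + y₈] = 0.333333·(-186.263) = -62.0877.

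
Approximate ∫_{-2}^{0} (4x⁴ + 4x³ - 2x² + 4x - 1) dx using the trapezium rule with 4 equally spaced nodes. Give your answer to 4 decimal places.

h = (0 − (-2))/3 = 0.666667.
Nodes x₀,…,x₃ = -2, -1.333333, -0.666667, 0.
f(x) = 4x⁴ + 4x³ - 2x² + 4x - 1: f₀=15, f₁=-6.728395, f₂=-4.950617, f₃=-1.
(h/2)·[f₀ + 2f₁ + 2f₂ + f₃] = 0.333333·(-9.358025) = -3.1193.

-3.1193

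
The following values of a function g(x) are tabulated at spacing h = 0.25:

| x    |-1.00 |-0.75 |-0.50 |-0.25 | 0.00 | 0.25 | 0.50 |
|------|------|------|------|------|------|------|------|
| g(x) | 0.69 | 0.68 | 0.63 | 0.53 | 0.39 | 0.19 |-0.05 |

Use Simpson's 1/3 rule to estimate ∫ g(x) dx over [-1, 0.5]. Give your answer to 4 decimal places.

0.6900

h = 0.25, n = 6.
(h/3)·[y₀ + 4y₁ + 2y₂ + 4y₃ + 2y₄ + 4y₅ + y₆] = 0.083333·(8.28) = 0.6900.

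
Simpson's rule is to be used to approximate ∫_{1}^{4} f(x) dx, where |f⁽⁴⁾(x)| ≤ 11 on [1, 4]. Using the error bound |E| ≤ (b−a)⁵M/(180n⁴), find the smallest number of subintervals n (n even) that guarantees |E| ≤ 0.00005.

Need 2673/(180n⁴) ≤ 0.00005.
n⁴ ≥ 2673/(180·0.00005) = 297000 ⇒ n ≥ 23.3447, so the smallest even n is 24. (n must be even for Simpson's rule.)

24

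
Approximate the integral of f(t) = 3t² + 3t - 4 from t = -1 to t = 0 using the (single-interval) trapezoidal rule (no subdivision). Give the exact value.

T = (b−a)/2 · [f(-1) + f(0)] = 0.5·[(-4) + (-4)] = -4.

-4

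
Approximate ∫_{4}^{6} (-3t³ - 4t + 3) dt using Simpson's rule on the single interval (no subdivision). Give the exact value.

-814

S = (b−a)/6 · [f(4) + 4f(5) + f(6)] = 0.333333·[(-205) + 4·(-392) + (-669)] = -814.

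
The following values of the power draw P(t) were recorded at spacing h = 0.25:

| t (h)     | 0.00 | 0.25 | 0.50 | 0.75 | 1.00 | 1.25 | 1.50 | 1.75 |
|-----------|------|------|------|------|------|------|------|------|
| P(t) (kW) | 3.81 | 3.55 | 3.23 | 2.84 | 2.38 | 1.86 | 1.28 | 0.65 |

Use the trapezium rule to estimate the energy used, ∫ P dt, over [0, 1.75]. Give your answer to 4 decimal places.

h = 0.25, n = 7.
(h/2)·[y₀ + 2y₁ + 2y₂ + 2y₃ + 2y₄ + 2y₅ + 2y₆ + y₇] = 0.125·(34.74) = 4.3425.

4.3425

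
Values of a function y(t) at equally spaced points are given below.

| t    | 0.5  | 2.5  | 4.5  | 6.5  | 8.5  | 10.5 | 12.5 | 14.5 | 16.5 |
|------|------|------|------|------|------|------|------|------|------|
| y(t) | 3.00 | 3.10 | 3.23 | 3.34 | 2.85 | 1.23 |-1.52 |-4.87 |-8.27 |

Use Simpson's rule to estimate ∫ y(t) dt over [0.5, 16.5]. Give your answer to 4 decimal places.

10.0333

h = 2, n = 8.
(h/3)·[y₀ + 4y₁ + 2y₂ + 4y₃ + 2y₄ + 4y₅ + 2y₆ + 4y₇ + y₈] = 0.666667·(15.05) = 10.0333.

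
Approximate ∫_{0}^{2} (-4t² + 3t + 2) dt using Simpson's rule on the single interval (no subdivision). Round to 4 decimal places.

S = (b−a)/6 · [f(0) + 4f(1) + f(2)] = 0.333333·[2 + 4·1 + (-8)] = -0.6667.

-0.6667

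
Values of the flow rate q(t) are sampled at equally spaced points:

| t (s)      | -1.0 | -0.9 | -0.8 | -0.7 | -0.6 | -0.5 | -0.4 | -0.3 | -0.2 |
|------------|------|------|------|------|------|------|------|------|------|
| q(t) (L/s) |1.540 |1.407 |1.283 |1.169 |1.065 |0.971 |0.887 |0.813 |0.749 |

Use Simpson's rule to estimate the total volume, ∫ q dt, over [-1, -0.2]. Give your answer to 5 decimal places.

0.87330

h = 0.1, n = 8.
(h/3)·[y₀ + 4y₁ + 2y₂ + 4y₃ + 2y₄ + 4y₅ + 2y₆ + 4y₇ + y₈] = 0.033333·(26.199) = 0.87330.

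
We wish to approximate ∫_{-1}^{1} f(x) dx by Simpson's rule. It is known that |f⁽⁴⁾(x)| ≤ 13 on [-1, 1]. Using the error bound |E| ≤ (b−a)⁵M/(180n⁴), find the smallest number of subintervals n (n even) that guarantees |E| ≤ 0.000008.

Need 416/(180n⁴) ≤ 0.000008.
n⁴ ≥ 416/(180·0.000008) = 288889 ⇒ n ≥ 23.1837, so the smallest even n is 24. (n must be even for Simpson's rule.)

24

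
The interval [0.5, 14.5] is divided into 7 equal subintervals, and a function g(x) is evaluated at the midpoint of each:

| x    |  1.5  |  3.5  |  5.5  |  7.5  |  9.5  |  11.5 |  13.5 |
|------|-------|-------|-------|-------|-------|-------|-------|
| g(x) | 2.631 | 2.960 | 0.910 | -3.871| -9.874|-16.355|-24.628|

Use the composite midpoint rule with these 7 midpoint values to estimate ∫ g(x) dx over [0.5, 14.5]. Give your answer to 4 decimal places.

h = 2, n = 7.
h·[y(m₁) + y(m₂) + y(m₃) + y(m₄) + y(m₅) + y(m₆) + y(m₇)] = 2·(-48.227) = -96.4540.

-96.4540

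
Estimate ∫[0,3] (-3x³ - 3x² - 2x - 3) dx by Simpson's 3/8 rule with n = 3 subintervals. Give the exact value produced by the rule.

h = (3 − 0)/3 = 1.
Nodes x₀,…,x₃ = 0, 1, 2, 3.
f(x) = -3x³ - 3x² - 2x - 3: f₀=-3, f₁=-11, f₂=-43, f₃=-117.
(3h/8)·[f₀ + 3f₁ + 3f₂ + f₃] = 0.375·(-282) = -105.75.

-105.75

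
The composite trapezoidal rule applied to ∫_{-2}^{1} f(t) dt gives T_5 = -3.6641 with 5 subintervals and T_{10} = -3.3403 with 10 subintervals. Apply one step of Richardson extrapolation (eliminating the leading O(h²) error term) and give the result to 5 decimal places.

R = (4·T_{10} − T_5) / 3 = (4·(-3.3403) − (-3.6641))/3 = (-9.6971)/3 = -3.23237.

-3.23237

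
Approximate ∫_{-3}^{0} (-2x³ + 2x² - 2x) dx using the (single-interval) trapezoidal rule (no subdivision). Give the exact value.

117

T = (b−a)/2 · [f(-3) + f(0)] = 1.5·[78 + 0] = 117.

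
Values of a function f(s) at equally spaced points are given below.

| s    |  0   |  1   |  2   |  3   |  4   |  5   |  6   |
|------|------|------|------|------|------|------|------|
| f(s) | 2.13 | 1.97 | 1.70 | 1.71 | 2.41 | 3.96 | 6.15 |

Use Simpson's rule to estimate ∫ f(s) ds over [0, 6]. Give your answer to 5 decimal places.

h = 1, n = 6.
(h/3)·[y₀ + 4y₁ + 2y₂ + 4y₃ + 2y₄ + 4y₅ + y₆] = 0.333333·(47.06) = 15.68667.

15.68667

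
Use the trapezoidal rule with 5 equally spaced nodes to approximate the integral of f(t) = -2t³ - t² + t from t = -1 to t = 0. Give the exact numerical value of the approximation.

h = (0 − (-1))/4 = 0.25.
Nodes t₀,…,t₄ = -1, -0.75, -0.5, -0.25, 0.
f(t) = -2t³ - t² + t: f₀=0, f₁=-0.46875, f₂=-0.5, f₃=-0.28125, f₄=0.
(h/2)·[f₀ + 2f₁ + 2f₂ + 2f₃ + f₄] = 0.125·(-2.5) = -0.3125.

-0.3125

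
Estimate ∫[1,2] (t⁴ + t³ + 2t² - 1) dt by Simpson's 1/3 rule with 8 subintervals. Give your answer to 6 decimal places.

h = (2 − 1)/8 = 0.125.
Nodes t₀,…,t₈ = 1, 1.125, 1.25, 1.375, 1.5, 1.625, 1.75, 1.875, 2.
f(t) = t⁴ + t³ + 2t² - 1: f₀=3, f₁=4.556884765625, f₂=6.51953125, f₃=8.955322265625, f₄=11.9375, f₅=15.545166015625, f₆=19.86328125, f₇=24.982666015625, f₈=31.
(h/3)·[f₀ + 4f₁ + 2f₂ + 4f₃ + 2f₄ + 4f₅ + 2f₆ + 4f₇ + f₈] = 0.041667·(326.80078125) = 13.616699.

13.616699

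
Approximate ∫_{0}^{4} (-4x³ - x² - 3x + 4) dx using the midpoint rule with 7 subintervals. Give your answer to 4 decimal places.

-282.6122

h = (4 − 0)/7 = 0.571429.
Midpoints m₁,…,m₇ = 0.285714, 0.857143, 1.428571, 2, 2.571429, 3.142857, 3.714286.
f(m₁)=2.967930, f(m₂)=-1.825073, f(m₃)=-13.988338, f(m₄)=-38, f(m₅)=-78.338192, f(m₆)=-139.481050, f(m₇)=-225.906706.
h·[f(m₁) + f(m₂) + f(m₃) + f(m₄) + f(m₅) + f(m₆) + f(m₇)] = 0.571429·(-494.571429) = -282.6122.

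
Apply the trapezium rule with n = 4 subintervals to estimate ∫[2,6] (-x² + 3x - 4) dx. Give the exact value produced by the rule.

h = (6 − 2)/4 = 1.
Nodes x₀,…,x₄ = 2, 3, 4, 5, 6.
f(x) = -x² + 3x - 4: f₀=-2, f₁=-4, f₂=-8, f₃=-14, f₄=-22.
(h/2)·[f₀ + 2f₁ + 2f₂ + 2f₃ + f₄] = 0.5·(-76) = -38.

-38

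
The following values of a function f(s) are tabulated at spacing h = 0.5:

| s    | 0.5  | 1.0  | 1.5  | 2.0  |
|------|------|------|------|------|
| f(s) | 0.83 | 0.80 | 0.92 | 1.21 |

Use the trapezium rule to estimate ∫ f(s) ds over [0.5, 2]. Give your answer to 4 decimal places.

h = 0.5, n = 3.
(h/2)·[y₀ + 2y₁ + 2y₂ + y₃] = 0.25·(5.48) = 1.3700.

1.3700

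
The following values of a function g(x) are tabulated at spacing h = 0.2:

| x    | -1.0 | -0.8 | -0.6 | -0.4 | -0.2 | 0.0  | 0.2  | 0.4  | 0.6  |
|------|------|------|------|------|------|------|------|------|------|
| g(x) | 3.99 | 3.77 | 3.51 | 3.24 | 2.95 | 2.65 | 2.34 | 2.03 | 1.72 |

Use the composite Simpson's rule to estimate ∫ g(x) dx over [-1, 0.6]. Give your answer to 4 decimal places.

h = 0.2, n = 8.
(h/3)·[y₀ + 4y₁ + 2y₂ + 4y₃ + 2y₄ + 4y₅ + 2y₆ + 4y₇ + y₈] = 0.066667·(70.07) = 4.6713.

4.6713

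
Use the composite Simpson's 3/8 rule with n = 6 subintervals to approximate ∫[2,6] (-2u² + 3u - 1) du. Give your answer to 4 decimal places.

h = (6 − 2)/6 = 0.666667.
Nodes u₀,…,u₆ = 2, 2.666667, 3.333333, 4, 4.666667, 5.333333, 6.
f(u) = -2u² + 3u - 1: f₀=-3, f₁=-7.222222, f₂=-13.222222, f₃=-21, f₄=-30.555556, f₅=-41.888889, f₆=-55.
(3h/8)·[f₀ + 3f₁ + 3f₂ + 2f₃ + 3f₄ + 3f₅ + f₆] = 0.25·(-378.666667) = -94.6667.

-94.6667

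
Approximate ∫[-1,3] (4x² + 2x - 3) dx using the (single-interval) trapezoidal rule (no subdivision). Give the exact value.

T = (b−a)/2 · [f(-1) + f(3)] = 2·[(-1) + 39] = 76.

76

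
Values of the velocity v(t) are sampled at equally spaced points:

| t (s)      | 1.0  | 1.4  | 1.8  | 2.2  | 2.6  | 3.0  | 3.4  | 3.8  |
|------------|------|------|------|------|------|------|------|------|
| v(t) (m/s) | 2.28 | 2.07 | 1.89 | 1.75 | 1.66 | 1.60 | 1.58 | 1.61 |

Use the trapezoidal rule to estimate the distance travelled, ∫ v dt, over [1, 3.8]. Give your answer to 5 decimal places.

h = 0.4, n = 7.
(h/2)·[y₀ + 2y₁ + 2y₂ + 2y₃ + 2y₄ + 2y₅ + 2y₆ + y₇] = 0.2·(24.99) = 4.99800.

4.99800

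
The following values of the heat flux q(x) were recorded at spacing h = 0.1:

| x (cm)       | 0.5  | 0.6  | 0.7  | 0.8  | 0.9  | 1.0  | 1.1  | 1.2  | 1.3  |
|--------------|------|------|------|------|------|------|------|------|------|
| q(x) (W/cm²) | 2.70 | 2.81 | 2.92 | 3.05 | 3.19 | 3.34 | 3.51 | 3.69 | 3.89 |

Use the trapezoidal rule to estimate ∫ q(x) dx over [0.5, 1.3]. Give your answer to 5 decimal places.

h = 0.1, n = 8.
(h/2)·[y₀ + 2y₁ + 2y₂ + 2y₃ + 2y₄ + 2y₅ + 2y₆ + 2y₇ + y₈] = 0.05·(51.61) = 2.58050.

2.58050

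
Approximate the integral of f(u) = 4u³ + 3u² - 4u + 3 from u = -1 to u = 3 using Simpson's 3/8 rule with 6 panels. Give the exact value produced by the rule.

h = (3 − (-1))/6 = 0.666667.
Nodes u₀,…,u₆ = -1, -0.333333, 0.333333, 1, 1.666667, 2.333333, 3.
f(u) = 4u³ + 3u² - 4u + 3: f₀=6, f₁=4.518519, f₂=2.148148, f₃=6, f₄=23.185185, f₅=60.814815, f₆=126.
(3h/8)·[f₀ + 3f₁ + 3f₂ + 2f₃ + 3f₄ + 3f₅ + f₆] = 0.25·(416) = 104.

104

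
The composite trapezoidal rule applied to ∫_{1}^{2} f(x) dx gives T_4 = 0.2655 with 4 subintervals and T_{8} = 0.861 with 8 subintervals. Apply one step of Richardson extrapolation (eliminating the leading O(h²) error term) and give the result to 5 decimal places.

1.05950

R = (4·T_{8} − T_4) / 3 = (4·0.861 − 0.2655)/3 = (3.1785)/3 = 1.05950.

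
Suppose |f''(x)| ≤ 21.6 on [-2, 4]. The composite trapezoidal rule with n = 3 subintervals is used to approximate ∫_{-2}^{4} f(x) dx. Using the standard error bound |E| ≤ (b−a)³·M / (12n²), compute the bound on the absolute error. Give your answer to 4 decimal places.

|E| ≤ (6)³·21.6 / (12·3²) = 4665.6/108 = 43.2000.

43.2000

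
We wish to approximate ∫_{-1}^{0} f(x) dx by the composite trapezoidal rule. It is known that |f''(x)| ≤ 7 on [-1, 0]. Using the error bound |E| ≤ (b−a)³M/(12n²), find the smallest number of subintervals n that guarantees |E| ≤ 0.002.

18

Need 7/(12n²) ≤ 0.002.
n² ≥ 7/(12·0.002) = 291.667 ⇒ n ≥ 17.0783, so the smallest n is 18.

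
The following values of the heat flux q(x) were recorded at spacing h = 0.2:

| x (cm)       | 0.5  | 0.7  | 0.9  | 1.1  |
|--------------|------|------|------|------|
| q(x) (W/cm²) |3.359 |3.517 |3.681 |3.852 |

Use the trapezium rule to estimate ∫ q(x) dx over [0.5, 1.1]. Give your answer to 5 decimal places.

2.16070

h = 0.2, n = 3.
(h/2)·[y₀ + 2y₁ + 2y₂ + y₃] = 0.1·(21.607) = 2.16070.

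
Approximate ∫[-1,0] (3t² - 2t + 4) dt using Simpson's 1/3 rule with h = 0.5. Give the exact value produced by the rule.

h = (0 − (-1))/2 = 0.5.
Nodes t₀,…,t₂ = -1, -0.5, 0.
f(t) = 3t² - 2t + 4: f₀=9, f₁=5.75, f₂=4.
(h/3)·[f₀ + 4f₁ + f₂] = 0.166667·(36) = 6.

6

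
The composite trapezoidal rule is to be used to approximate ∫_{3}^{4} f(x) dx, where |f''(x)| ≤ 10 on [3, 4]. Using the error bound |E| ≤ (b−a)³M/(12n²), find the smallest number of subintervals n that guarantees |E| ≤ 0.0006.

38

Need 10/(12n²) ≤ 0.0006.
n² ≥ 10/(12·0.0006) = 1388.89 ⇒ n ≥ 37.2678, so the smallest n is 38.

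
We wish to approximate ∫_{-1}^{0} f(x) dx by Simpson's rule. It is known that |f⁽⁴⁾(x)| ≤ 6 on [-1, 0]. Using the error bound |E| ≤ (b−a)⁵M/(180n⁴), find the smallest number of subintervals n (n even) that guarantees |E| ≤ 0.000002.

12

Need 6/(180n⁴) ≤ 0.000002.
n⁴ ≥ 6/(180·0.000002) = 16666.7 ⇒ n ≥ 11.3622, so the smallest even n is 12. (n must be even for Simpson's rule.)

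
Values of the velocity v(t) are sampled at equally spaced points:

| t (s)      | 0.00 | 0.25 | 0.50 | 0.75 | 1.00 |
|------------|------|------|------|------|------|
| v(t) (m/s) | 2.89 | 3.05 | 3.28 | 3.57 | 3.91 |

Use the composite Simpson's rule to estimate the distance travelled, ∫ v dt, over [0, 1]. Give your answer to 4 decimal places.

3.3200

h = 0.25, n = 4.
(h/3)·[y₀ + 4y₁ + 2y₂ + 4y₃ + y₄] = 0.083333·(39.84) = 3.3200.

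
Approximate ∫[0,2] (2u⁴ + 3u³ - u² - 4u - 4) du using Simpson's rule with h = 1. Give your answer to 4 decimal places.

6.6667

h = (2 − 0)/2 = 1.
Nodes u₀,…,u₂ = 0, 1, 2.
f(u) = 2u⁴ + 3u³ - u² - 4u - 4: f₀=-4, f₁=-4, f₂=40.
(h/3)·[f₀ + 4f₁ + f₂] = 0.333333·(20) = 6.6667.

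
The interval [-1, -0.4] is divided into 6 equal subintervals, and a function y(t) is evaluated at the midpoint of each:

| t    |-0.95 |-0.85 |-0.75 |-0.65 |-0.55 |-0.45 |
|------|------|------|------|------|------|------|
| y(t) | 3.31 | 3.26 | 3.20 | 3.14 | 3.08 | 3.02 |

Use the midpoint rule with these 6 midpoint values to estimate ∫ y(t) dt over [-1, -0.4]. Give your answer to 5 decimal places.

1.90100

h = 0.1, n = 6.
h·[y(m₁) + y(m₂) + y(m₃) + y(m₄) + y(m₅) + y(m₆)] = 0.1·(19.01) = 1.90100.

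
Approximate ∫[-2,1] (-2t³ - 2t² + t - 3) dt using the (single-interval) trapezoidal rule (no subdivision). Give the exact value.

T = (b−a)/2 · [f(-2) + f(1)] = 1.5·[3 + (-6)] = -4.5.

-4.5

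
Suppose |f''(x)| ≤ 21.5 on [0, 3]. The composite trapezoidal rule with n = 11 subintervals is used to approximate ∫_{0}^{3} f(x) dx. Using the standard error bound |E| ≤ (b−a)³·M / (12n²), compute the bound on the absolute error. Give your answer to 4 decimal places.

|E| ≤ (3)³·21.5 / (12·11²) = 580.5/1452 = 0.3998.

0.3998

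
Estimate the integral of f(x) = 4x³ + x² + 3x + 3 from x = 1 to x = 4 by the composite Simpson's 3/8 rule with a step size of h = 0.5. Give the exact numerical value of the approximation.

307.5

h = (4 − 1)/6 = 0.5.
Nodes x₀,…,x₆ = 1, 1.5, 2, 2.5, 3, 3.5, 4.
f(x) = 4x³ + x² + 3x + 3: f₀=11, f₁=23.25, f₂=45, f₃=79.25, f₄=129, f₅=197.25, f₆=287.
(3h/8)·[f₀ + 3f₁ + 3f₂ + 2f₃ + 3f₄ + 3f₅ + f₆] = 0.1875·(1640) = 307.5.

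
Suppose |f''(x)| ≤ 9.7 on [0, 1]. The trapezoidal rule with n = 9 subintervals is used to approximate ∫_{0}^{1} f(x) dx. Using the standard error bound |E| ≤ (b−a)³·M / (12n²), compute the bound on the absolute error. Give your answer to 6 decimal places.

|E| ≤ (1)³·9.7 / (12·9²) = 9.7/972 = 0.009979.

0.009979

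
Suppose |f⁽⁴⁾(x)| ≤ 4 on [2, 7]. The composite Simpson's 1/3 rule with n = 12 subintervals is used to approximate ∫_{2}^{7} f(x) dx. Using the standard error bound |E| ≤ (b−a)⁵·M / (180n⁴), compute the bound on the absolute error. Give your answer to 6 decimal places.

0.003349

|E| ≤ (5)⁵·4 / (180·12⁴) = 12500/3732480 = 0.003349.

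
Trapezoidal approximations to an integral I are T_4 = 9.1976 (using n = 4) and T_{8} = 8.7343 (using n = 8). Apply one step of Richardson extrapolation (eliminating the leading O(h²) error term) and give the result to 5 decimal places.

R = (4·T_{8} − T_4) / 3 = (4·8.7343 − 9.1976)/3 = (25.7396)/3 = 8.57987.

8.57987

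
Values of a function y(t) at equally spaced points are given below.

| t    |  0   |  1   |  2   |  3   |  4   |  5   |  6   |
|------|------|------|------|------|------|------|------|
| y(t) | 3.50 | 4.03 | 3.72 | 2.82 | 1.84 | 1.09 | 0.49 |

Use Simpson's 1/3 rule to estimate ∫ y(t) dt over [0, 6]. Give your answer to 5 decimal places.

15.62333

h = 1, n = 6.
(h/3)·[y₀ + 4y₁ + 2y₂ + 4y₃ + 2y₄ + 4y₅ + y₆] = 0.333333·(46.87) = 15.62333.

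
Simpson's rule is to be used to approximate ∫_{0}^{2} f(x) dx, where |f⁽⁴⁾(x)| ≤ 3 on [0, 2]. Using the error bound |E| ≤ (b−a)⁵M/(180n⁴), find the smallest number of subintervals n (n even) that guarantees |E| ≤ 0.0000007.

30

Need 96/(180n⁴) ≤ 0.0000007.
n⁴ ≥ 96/(180·0.0000007) = 761905 ⇒ n ≥ 29.5444, so the smallest even n is 30. (n must be even for Simpson's rule.)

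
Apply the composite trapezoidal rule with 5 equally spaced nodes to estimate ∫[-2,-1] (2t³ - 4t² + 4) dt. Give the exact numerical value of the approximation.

-12.96875

h = (-1 − (-2))/4 = 0.25.
Nodes t₀,…,t₄ = -2, -1.75, -1.5, -1.25, -1.
f(t) = 2t³ - 4t² + 4: f₀=-28, f₁=-18.96875, f₂=-11.75, f₃=-6.15625, f₄=-2.
(h/2)·[f₀ + 2f₁ + 2f₂ + 2f₃ + f₄] = 0.125·(-103.75) = -12.96875.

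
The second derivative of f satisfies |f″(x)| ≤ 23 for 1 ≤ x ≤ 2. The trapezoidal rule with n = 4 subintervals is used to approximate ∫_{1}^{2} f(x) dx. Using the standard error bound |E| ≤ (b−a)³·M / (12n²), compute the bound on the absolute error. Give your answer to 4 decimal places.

|E| ≤ (1)³·23 / (12·4²) = 23/192 = 0.1198.

0.1198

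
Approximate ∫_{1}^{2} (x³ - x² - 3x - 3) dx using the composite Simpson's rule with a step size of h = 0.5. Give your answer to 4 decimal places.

h = (2 − 1)/2 = 0.5.
Nodes x₀,…,x₂ = 1, 1.5, 2.
f(x) = x³ - x² - 3x - 3: f₀=-6, f₁=-6.375, f₂=-5.
(h/3)·[f₀ + 4f₁ + f₂] = 0.166667·(-36.5) = -6.0833.

-6.0833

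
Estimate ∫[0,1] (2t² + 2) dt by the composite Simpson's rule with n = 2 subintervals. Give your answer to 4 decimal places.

2.6667

h = (1 − 0)/2 = 0.5.
Nodes t₀,…,t₂ = 0, 0.5, 1.
f(t) = 2t² + 2: f₀=2, f₁=2.5, f₂=4.
(h/3)·[f₀ + 4f₁ + f₂] = 0.166667·(16) = 2.6667.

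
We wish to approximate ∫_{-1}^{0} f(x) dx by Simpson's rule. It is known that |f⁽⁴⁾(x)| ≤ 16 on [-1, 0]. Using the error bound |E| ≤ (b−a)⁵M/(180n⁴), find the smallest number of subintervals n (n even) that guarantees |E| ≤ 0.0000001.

32

Need 16/(180n⁴) ≤ 0.0000001.
n⁴ ≥ 16/(180·0.0000001) = 888889 ⇒ n ≥ 30.7052, so the smallest even n is 32. (n must be even for Simpson's rule.)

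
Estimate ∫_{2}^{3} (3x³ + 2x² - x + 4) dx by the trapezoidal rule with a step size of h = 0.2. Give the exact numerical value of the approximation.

63.08

h = (3 − 2)/5 = 0.2.
Nodes x₀,…,x₅ = 2, 2.2, 2.4, 2.6, 2.8, 3.
f(x) = 3x³ + 2x² - x + 4: f₀=34, f₁=43.424, f₂=54.592, f₃=67.648, f₄=82.736, f₅=100.
(h/2)·[f₀ + 2f₁ + 2f₂ + 2f₃ + 2f₄ + f₅] = 0.1·(630.8) = 63.08.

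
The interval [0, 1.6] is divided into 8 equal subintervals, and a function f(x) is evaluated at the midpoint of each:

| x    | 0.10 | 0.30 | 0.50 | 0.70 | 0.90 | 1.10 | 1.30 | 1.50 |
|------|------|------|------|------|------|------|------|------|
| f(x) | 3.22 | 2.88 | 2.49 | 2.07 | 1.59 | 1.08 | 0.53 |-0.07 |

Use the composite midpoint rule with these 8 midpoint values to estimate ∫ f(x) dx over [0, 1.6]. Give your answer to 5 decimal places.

2.75800

h = 0.2, n = 8.
h·[y(m₁) + y(m₂) + y(m₃) + y(m₄) + y(m₅) + y(m₆) + y(m₇) + y(m₈)] = 0.2·(13.79) = 2.75800.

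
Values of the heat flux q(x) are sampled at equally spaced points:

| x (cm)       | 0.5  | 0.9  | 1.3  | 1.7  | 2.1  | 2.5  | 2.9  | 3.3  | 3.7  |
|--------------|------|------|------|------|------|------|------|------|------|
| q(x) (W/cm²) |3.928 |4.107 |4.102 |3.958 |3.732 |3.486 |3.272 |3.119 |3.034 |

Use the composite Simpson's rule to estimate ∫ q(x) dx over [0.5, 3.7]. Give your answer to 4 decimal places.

h = 0.4, n = 8.
(h/3)·[y₀ + 4y₁ + 2y₂ + 4y₃ + 2y₄ + 4y₅ + 2y₆ + 4y₇ + y₈] = 0.133333·(87.854) = 11.7139.

11.7139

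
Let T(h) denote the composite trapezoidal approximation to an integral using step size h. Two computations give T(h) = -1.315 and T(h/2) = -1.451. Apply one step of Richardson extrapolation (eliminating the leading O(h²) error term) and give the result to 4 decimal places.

-1.4963

R = (4·T(h/2) − T(h)) / 3 = (4·(-1.451) − (-1.315))/3 = (-4.489)/3 = -1.4963.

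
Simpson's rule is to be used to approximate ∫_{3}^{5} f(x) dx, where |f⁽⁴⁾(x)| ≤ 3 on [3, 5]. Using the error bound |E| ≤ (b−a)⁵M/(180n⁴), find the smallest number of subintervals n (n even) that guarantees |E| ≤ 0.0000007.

Need 96/(180n⁴) ≤ 0.0000007.
n⁴ ≥ 96/(180·0.0000007) = 761905 ⇒ n ≥ 29.5444, so the smallest even n is 30. (n must be even for Simpson's rule.)

30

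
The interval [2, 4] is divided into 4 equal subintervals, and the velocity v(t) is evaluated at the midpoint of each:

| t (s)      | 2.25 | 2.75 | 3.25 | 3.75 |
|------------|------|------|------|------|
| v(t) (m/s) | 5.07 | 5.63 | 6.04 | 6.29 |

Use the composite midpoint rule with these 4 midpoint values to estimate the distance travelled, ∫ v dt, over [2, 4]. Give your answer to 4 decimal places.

11.5150

h = 0.5, n = 4.
h·[y(m₁) + y(m₂) + y(m₃) + y(m₄)] = 0.5·(23.03) = 11.5150.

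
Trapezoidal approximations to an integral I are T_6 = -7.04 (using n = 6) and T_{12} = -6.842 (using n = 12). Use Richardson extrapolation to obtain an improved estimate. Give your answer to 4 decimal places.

-6.7760

R = (4·T_{12} − T_6) / 3 = (4·(-6.842) − (-7.04))/3 = (-20.328)/3 = -6.7760.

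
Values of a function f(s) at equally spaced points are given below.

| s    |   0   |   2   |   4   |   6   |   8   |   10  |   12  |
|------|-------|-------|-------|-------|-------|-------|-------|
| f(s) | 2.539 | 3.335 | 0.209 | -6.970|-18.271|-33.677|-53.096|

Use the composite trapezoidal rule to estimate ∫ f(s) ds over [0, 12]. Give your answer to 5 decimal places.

h = 2, n = 6.
(h/2)·[y₀ + 2y₁ + 2y₂ + 2y₃ + 2y₄ + 2y₅ + y₆] = 1·(-161.305) = -161.30500.

-161.30500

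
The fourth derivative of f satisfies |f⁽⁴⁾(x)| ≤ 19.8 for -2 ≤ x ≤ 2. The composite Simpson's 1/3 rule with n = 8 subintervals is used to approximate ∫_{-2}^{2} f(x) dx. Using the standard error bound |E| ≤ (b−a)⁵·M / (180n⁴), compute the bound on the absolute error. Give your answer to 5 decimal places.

|E| ≤ (4)⁵·19.8 / (180·8⁴) = 20275.2/737280 = 0.02750.

0.02750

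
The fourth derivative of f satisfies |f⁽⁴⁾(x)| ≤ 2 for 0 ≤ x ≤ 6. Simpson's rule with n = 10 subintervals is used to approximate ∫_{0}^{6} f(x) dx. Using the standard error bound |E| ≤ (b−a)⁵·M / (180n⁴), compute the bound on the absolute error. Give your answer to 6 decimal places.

|E| ≤ (6)⁵·2 / (180·10⁴) = 15552/1800000 = 0.008640.

0.008640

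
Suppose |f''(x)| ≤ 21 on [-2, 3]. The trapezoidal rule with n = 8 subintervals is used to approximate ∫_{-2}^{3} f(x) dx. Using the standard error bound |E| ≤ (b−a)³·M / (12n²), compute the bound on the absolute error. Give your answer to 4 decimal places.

|E| ≤ (5)³·21 / (12·8²) = 2625/768 = 3.4180.

3.4180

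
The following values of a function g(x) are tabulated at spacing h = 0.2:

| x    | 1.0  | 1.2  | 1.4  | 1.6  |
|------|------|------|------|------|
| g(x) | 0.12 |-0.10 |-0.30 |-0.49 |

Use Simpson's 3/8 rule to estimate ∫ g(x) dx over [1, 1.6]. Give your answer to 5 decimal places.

h = 0.2, n = 3.
(3h/8)·[y₀ + 3y₁ + 3y₂ + y₃] = 0.075·(-1.57) = -0.11775.

-0.11775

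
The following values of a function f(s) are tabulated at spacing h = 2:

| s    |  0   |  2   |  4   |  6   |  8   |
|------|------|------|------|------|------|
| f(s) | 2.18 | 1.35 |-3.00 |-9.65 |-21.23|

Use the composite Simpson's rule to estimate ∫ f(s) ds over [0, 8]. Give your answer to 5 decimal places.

h = 2, n = 4.
(h/3)·[y₀ + 4y₁ + 2y₂ + 4y₃ + y₄] = 0.666667·(-58.25) = -38.83333.

-38.83333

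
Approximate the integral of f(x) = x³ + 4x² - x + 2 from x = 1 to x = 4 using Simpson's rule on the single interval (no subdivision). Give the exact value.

S = (b−a)/6 · [f(1) + 4f(2.5) + f(4)] = 0.5·[6 + 4·40.125 + 126] = 146.25.

146.25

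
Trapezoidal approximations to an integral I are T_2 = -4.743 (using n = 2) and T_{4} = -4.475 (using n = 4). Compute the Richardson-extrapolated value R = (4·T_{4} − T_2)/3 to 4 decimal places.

-4.3857

R = (4·T_{4} − T_2) / 3 = (4·(-4.475) − (-4.743))/3 = (-13.157)/3 = -4.3857.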